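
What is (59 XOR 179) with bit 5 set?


Step 1: 59 ^ 179 = 136
Step 2: 136 | (1 << 5) = 136 | 32 = 168

168


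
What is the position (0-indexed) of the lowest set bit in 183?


0b10110111. Lowest set bit at position 0

0


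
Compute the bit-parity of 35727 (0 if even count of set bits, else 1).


0b1000101110001111 has 9 ones => parity 1

1


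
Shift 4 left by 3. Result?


0b100 << 3 = 0b100000 = 32

32


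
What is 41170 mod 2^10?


41170 & 1023 = 210

210


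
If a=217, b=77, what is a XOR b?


217 ^ 77 = 148

148


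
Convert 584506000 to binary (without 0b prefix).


584506000 = 100010110101101101101010010000 in binary

100010110101101101101010010000


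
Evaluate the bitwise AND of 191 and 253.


0b10111111 & 0b11111101 = 0b10111101 = 189

189


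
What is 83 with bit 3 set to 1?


83 | (1 << 3) = 83 | 8 = 91

91


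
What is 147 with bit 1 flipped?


147 ^ (1 << 1) = 147 ^ 2 = 145

145


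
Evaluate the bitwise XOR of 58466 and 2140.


0b1110010001100010 ^ 0b100001011100 = 0b1110110000111110 = 60478

60478


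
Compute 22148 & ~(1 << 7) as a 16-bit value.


22148 & ~(1 << 7) = 22020

22020


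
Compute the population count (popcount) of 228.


0b11100100 has 4 set bits

4


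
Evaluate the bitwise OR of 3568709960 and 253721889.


0b11010100101101100011000101001000 | 0b1111000111110111110100100001 = 0b11011111101111110111110101101001 = 3753868649

3753868649


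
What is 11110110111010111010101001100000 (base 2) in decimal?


11110110111010111010101001100000 in decimal = 4142639712

4142639712


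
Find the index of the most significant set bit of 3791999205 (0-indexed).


0b11100010000001010101000011100101. Highest set bit at position 31

31


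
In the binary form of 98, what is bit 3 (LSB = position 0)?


0b1100010, position 3 = 0

0


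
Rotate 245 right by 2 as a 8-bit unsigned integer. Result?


Rotate 0b11110101 right by 2 (8-bit) = 0b1111101 = 125

125


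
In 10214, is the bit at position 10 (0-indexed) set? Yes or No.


0b10011111100110, bit 10 = 1. Yes

Yes


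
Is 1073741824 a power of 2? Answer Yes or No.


0b1000000000000000000000000000000. Only one bit set => Yes

Yes


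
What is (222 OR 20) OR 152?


Step 1: 222 | 20 = 222
Step 2: 222 | 152 = 222

222


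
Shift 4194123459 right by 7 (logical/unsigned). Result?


0b11111001111111010011111011000011 >> 7 = 0b1111100111111101001111101 = 32766589

32766589


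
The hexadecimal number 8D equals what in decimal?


8D hex = 141 decimal

141


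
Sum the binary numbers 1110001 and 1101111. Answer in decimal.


1110001 + 1101111 = 11100000 = 224

224


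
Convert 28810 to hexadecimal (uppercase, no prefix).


28810 = 708A hex

708A


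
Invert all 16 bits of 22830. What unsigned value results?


22830 ^ 65535 = 42705

42705


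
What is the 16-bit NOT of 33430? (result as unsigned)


~0b1000001010010110 = 0b111110101101001 = 32105 (16-bit unsigned)

32105


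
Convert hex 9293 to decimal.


9293 hex = 37523 decimal

37523


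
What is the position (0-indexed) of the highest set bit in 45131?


0b1011000001001011. Highest set bit at position 15

15


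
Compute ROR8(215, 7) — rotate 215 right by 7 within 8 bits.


Rotate 0b11010111 right by 7 (8-bit) = 0b10101111 = 175

175


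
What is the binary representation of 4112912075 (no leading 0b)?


4112912075 = 11110101001001100000111011001011 in binary

11110101001001100000111011001011


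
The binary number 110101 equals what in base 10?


110101 in decimal = 53

53


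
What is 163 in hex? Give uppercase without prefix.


163 = A3 hex

A3


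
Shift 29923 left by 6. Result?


0b111010011100011 << 6 = 0b111010011100011000000 = 1915072

1915072


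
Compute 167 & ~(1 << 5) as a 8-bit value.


167 & ~(1 << 5) = 135

135


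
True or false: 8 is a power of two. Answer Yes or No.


0b1000. Only one bit set => Yes

Yes


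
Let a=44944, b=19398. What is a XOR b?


44944 ^ 19398 = 58454

58454


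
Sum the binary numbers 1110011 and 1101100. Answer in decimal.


1110011 + 1101100 = 11011111 = 223

223


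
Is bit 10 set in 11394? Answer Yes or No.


0b10110010000010, bit 10 = 1. Yes

Yes


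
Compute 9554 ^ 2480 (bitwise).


0b10010101010010 ^ 0b100110110000 = 0b10110011100010 = 11490

11490


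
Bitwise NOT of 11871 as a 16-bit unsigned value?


~0b10111001011111 = 0b1101000110100000 = 53664 (16-bit unsigned)

53664


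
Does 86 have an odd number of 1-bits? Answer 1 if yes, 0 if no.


0b1010110 has 4 ones => parity 0

0


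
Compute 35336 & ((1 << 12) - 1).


35336 & 4095 = 2568

2568


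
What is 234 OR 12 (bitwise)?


0b11101010 | 0b1100 = 0b11101110 = 238

238


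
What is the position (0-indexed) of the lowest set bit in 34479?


0b1000011010101111. Lowest set bit at position 0

0


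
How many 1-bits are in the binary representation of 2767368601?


0b10100100111100101011000110011001 has 16 set bits

16


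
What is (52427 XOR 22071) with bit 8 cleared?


Step 1: 52427 ^ 22071 = 39676
Step 2: 39676 & ~(1 << 8) = 39676

39676


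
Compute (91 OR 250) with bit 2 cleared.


Step 1: 91 | 250 = 251
Step 2: 251 & ~(1 << 2) = 251

251


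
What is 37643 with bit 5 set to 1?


37643 | (1 << 5) = 37643 | 32 = 37675

37675


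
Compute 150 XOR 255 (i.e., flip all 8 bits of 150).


150 ^ 255 = 105

105


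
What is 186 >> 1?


0b10111010 >> 1 = 0b1011101 = 93

93


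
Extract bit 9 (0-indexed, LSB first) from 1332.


0b10100110100, position 9 = 0

0


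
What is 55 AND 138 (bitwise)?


0b110111 & 0b10001010 = 0b10 = 2

2


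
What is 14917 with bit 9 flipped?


14917 ^ (1 << 9) = 14917 ^ 512 = 14405

14405


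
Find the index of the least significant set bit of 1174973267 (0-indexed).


0b1000110000010001010101101010011. Lowest set bit at position 0

0


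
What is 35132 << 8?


0b1000100100111100 << 8 = 0b100010010011110000000000 = 8993792

8993792


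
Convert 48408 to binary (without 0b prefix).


48408 = 1011110100011000 in binary

1011110100011000


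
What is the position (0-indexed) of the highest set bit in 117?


0b1110101. Highest set bit at position 6

6


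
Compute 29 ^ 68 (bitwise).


0b11101 ^ 0b1000100 = 0b1011001 = 89

89


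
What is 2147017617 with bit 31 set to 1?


2147017617 | (1 << 31) = 2147017617 | 2147483648 = 4294501265

4294501265


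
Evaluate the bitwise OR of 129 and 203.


0b10000001 | 0b11001011 = 0b11001011 = 203

203


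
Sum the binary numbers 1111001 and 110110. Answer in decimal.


1111001 + 110110 = 10101111 = 175

175


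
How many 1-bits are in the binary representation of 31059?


0b111100101010011 has 9 set bits

9


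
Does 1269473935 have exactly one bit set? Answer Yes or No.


0b1001011101010101010001010001111. Multiple bits set => No

No


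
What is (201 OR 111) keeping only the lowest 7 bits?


Step 1: 201 | 111 = 239
Step 2: 239 & 127 = 111

111


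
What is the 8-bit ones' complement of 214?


214 ^ 255 = 41

41


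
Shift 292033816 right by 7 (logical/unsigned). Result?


0b10001011010000001010100011000 >> 7 = 0b1000101101000000101010 = 2281514

2281514


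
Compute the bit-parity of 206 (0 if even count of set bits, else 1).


0b11001110 has 5 ones => parity 1

1


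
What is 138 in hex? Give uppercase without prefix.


138 = 8A hex

8A


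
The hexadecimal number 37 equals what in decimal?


37 hex = 55 decimal

55


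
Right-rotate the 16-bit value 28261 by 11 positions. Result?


Rotate 0b110111001100101 right by 11 (16-bit) = 0b1100110010101101 = 52397

52397


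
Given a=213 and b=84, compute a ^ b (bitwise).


213 ^ 84 = 129

129


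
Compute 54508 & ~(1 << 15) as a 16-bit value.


54508 & ~(1 << 15) = 21740

21740


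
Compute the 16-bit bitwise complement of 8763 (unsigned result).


~0b10001000111011 = 0b1101110111000100 = 56772 (16-bit unsigned)

56772


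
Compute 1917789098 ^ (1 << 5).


1917789098 ^ (1 << 5) = 1917789098 ^ 32 = 1917789066

1917789066


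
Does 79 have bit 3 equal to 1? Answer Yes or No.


0b1001111, bit 3 = 1. Yes

Yes


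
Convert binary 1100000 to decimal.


1100000 in decimal = 96

96


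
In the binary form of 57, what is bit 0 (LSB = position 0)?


0b111001, position 0 = 1

1


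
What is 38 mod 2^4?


38 & 15 = 6

6


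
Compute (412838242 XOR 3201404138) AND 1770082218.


Step 1: 412838242 ^ 3201404138 = 2789926280
Step 2: 2789926280 & 1770082218 = 536888712

536888712


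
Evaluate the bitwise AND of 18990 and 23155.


0b100101000101110 & 0b101101001110011 = 0b100101000100010 = 18978

18978


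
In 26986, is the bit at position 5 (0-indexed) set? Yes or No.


0b110100101101010, bit 5 = 1. Yes

Yes


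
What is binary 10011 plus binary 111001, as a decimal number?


10011 + 111001 = 1001100 = 76

76


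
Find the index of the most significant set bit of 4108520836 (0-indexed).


0b11110100111000110000110110000100. Highest set bit at position 31

31


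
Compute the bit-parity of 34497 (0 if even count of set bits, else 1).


0b1000011011000001 has 6 ones => parity 0

0


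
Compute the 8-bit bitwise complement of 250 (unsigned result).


~0b11111010 = 0b101 = 5 (8-bit unsigned)

5


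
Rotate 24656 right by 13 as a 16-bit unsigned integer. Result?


Rotate 0b110000001010000 right by 13 (16-bit) = 0b1010000011 = 643

643


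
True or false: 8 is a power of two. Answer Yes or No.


0b1000. Only one bit set => Yes

Yes


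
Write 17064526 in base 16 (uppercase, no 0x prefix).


17064526 = 104624E hex

104624E


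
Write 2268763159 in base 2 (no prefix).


2268763159 = 10000111001110101001010000010111 in binary

10000111001110101001010000010111


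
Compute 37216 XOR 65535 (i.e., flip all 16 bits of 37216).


37216 ^ 65535 = 28319

28319


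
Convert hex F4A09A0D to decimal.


F4A09A0D hex = 4104165901 decimal

4104165901


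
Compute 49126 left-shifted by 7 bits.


0b1011111111100110 << 7 = 0b10111111111001100000000 = 6288128

6288128


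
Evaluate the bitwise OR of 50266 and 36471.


0b1100010001011010 | 0b1000111001110111 = 0b1100111001111111 = 52863

52863


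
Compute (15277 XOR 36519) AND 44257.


Step 1: 15277 ^ 36519 = 46346
Step 2: 46346 & 44257 = 41984

41984


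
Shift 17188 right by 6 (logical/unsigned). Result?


0b100001100100100 >> 6 = 0b100001100 = 268

268


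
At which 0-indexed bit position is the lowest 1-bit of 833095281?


0b110001101010000000011001110001. Lowest set bit at position 0

0


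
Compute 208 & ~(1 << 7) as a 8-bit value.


208 & ~(1 << 7) = 80

80


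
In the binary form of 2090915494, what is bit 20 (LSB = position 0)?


0b1111100101000001101011010100110, position 20 = 0

0


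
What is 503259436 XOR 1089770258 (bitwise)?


0b11101111111110010000100101100 ^ 0b1000000111101001001001100010010 = 0b1011101000010111011001000111110 = 1561047614

1561047614


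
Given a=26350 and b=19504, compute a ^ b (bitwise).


26350 ^ 19504 = 10974

10974


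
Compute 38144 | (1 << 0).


38144 | (1 << 0) = 38144 | 1 = 38145

38145


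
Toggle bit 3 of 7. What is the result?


7 ^ (1 << 3) = 7 ^ 8 = 15

15


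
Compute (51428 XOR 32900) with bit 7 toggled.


Step 1: 51428 ^ 32900 = 18528
Step 2: 18528 ^ (1 << 7) = 18528 ^ 128 = 18656

18656


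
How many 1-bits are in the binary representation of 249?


0b11111001 has 6 set bits

6


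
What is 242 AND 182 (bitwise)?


0b11110010 & 0b10110110 = 0b10110010 = 178

178


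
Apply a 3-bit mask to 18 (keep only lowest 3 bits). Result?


18 & 7 = 2

2


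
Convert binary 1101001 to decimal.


1101001 in decimal = 105

105


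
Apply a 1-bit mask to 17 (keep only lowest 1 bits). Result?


17 & 1 = 1

1


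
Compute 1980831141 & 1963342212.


0b1110110000100010001010110100101 & 0b1110101000001100011100110000100 = 0b1110100000000000001000110000100 = 1946161540

1946161540


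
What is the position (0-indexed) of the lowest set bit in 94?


0b1011110. Lowest set bit at position 1

1


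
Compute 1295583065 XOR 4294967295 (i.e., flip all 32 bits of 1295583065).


1295583065 ^ 4294967295 = 2999384230

2999384230


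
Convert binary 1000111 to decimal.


1000111 in decimal = 71

71


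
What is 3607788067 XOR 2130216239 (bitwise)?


0b11010111000010100111101000100011 ^ 0b1111110111110001000010100101111 = 0b10101001111100101111111100001100 = 2851274508

2851274508


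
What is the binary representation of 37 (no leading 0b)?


37 = 100101 in binary

100101


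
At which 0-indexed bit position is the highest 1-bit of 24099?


0b101111000100011. Highest set bit at position 14

14


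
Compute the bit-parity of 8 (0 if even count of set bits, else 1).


0b1000 has 1 ones => parity 1

1


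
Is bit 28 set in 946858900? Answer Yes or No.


0b111000011011111110101110010100, bit 28 = 1. Yes

Yes


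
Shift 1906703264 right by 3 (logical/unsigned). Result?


0b1110001101001011111101110100000 >> 3 = 0b1110001101001011111101110100 = 238337908

238337908


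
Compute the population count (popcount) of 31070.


0b111100101011110 has 10 set bits

10


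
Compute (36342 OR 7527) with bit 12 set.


Step 1: 36342 | 7527 = 40439
Step 2: 40439 | (1 << 12) = 40439 | 4096 = 40439

40439


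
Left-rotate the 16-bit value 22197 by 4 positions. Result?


Rotate 0b101011010110101 left by 4 (16-bit) = 0b110101101010101 = 27477

27477


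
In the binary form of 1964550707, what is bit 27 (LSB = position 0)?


0b1110101000110001010101000110011, position 27 = 0

0


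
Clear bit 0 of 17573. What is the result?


17573 & ~(1 << 0) = 17572

17572


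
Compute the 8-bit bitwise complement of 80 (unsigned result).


~0b1010000 = 0b10101111 = 175 (8-bit unsigned)

175


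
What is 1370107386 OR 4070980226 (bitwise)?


0b1010001101010100010110111111010 | 0b11110010101001100011101010000010 = 0b11110011101011100011111111111010 = 4088283130

4088283130


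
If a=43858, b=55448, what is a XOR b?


43858 ^ 55448 = 29642

29642


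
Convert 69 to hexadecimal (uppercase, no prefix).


69 = 45 hex

45


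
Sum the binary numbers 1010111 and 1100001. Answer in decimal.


1010111 + 1100001 = 10111000 = 184

184


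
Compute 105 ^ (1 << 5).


105 ^ (1 << 5) = 105 ^ 32 = 73

73


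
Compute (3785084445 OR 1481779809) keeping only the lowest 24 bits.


Step 1: 3785084445 | 1481779809 = 4191940221
Step 2: 4191940221 & 16777215 = 14413437

14413437


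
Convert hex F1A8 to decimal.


F1A8 hex = 61864 decimal

61864


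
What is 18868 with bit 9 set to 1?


18868 | (1 << 9) = 18868 | 512 = 19380

19380


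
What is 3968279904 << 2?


0b11101100100001110010010101100000 << 2 = 0b1110110010000111001001010110000000 = 15873119616

15873119616


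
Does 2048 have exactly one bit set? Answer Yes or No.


0b100000000000. Only one bit set => Yes

Yes


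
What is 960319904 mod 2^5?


960319904 & 31 = 0

0


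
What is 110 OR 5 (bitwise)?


0b1101110 | 0b101 = 0b1101111 = 111

111


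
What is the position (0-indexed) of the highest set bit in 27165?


0b110101000011101. Highest set bit at position 14

14


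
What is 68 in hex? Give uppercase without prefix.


68 = 44 hex

44


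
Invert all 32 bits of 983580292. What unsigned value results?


983580292 ^ 4294967295 = 3311387003

3311387003


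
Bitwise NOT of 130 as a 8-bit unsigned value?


~0b10000010 = 0b1111101 = 125 (8-bit unsigned)

125


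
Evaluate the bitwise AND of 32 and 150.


0b100000 & 0b10010110 = 0b0 = 0

0


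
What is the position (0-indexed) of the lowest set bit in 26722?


0b110100001100010. Lowest set bit at position 1

1


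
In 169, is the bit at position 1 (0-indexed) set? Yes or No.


0b10101001, bit 1 = 0. No

No


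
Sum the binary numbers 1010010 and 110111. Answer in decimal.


1010010 + 110111 = 10001001 = 137

137


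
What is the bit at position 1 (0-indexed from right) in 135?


0b10000111, position 1 = 1

1


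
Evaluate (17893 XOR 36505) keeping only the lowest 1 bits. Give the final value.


Step 1: 17893 ^ 36505 = 52092
Step 2: 52092 & 1 = 0

0


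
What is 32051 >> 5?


0b111110100110011 >> 5 = 0b1111101001 = 1001

1001


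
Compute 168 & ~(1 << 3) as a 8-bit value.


168 & ~(1 << 3) = 160

160


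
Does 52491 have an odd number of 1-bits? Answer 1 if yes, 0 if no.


0b1100110100001011 has 8 ones => parity 0

0


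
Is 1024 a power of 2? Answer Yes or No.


0b10000000000. Only one bit set => Yes

Yes


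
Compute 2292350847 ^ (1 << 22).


2292350847 ^ (1 << 22) = 2292350847 ^ 4194304 = 2296545151

2296545151


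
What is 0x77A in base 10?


77A hex = 1914 decimal

1914


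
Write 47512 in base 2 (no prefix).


47512 = 1011100110011000 in binary

1011100110011000


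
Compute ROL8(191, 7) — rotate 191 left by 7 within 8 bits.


Rotate 0b10111111 left by 7 (8-bit) = 0b11011111 = 223

223


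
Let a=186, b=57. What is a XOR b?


186 ^ 57 = 131

131


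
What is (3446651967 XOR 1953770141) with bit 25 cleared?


Step 1: 3446651967 ^ 1953770141 = 3105592994
Step 2: 3105592994 & ~(1 << 25) = 3105592994

3105592994


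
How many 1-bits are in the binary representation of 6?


0b110 has 2 set bits

2


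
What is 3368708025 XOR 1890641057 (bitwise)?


0b11001000110010100110011110111001 ^ 0b1110000101100001110010010100001 = 0b10111000011110101000001100011000 = 3095036696

3095036696


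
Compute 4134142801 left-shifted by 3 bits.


0b11110110011010100000001101010001 << 3 = 0b11110110011010100000001101010001000 = 33073142408

33073142408


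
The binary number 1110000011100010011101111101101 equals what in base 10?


1110000011100010011101111101101 in decimal = 1886469101

1886469101


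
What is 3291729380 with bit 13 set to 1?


3291729380 | (1 << 13) = 3291729380 | 8192 = 3291737572

3291737572


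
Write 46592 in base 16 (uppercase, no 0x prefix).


46592 = B600 hex

B600


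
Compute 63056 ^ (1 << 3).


63056 ^ (1 << 3) = 63056 ^ 8 = 63064

63064


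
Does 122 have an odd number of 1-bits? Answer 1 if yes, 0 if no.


0b1111010 has 5 ones => parity 1

1


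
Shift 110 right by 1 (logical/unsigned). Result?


0b1101110 >> 1 = 0b110111 = 55

55


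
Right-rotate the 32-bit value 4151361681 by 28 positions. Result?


Rotate 0b11110111011100001100000010010001 right by 28 (32-bit) = 0b1110111000011000000100100011111 = 1997277471

1997277471


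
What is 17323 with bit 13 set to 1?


17323 | (1 << 13) = 17323 | 8192 = 25515

25515


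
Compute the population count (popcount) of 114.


0b1110010 has 4 set bits

4


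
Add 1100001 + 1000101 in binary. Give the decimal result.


1100001 + 1000101 = 10100110 = 166

166


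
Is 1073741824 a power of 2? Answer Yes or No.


0b1000000000000000000000000000000. Only one bit set => Yes

Yes


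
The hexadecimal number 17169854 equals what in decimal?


17169854 hex = 387356756 decimal

387356756


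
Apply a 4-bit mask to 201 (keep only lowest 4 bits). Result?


201 & 15 = 9

9


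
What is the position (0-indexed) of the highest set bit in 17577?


0b100010010101001. Highest set bit at position 14

14


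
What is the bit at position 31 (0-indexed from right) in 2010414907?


0b1110111110101000111111100111011, position 31 = 0

0


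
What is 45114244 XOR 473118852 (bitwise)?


0b10101100000110001110000100 ^ 0b11100001100110011100010000100 = 0b11110100000110101101100000000 = 511924992

511924992


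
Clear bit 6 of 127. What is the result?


127 & ~(1 << 6) = 63

63


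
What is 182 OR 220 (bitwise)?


0b10110110 | 0b11011100 = 0b11111110 = 254

254


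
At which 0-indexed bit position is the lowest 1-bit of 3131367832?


0b10111010101001001110000110011000. Lowest set bit at position 3

3


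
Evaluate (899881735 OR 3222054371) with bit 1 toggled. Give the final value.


Step 1: 899881735 | 3222054371 = 4121935847
Step 2: 4121935847 ^ (1 << 1) = 4121935847 ^ 2 = 4121935845

4121935845


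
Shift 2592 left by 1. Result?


0b101000100000 << 1 = 0b1010001000000 = 5184

5184


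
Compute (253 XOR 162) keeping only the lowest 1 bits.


Step 1: 253 ^ 162 = 95
Step 2: 95 & 1 = 1

1


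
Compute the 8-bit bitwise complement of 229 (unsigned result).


~0b11100101 = 0b11010 = 26 (8-bit unsigned)

26


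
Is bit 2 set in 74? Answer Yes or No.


0b1001010, bit 2 = 0. No

No


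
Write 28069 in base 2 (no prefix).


28069 = 110110110100101 in binary

110110110100101


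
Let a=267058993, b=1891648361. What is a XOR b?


267058993 ^ 1891648361 = 2133507160

2133507160


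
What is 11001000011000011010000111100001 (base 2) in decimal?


11001000011000011010000111100001 in decimal = 3361841633

3361841633


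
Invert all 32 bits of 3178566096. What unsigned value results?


3178566096 ^ 4294967295 = 1116401199

1116401199


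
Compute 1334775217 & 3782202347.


0b1001111100011110000110110110001 & 0b11100001011011111101001111101011 = 0b1000001000011110000000110100001 = 1091502497

1091502497


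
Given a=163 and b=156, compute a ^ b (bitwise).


163 ^ 156 = 63

63


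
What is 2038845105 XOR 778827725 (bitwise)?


0b1111001100001100100111010110001 ^ 0b101110011010111111011111001101 = 0b1010111111011011011100101111100 = 1475197308

1475197308


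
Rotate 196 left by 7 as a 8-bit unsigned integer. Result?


Rotate 0b11000100 left by 7 (8-bit) = 0b1100010 = 98

98


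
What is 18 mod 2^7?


18 & 127 = 18

18


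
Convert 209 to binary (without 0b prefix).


209 = 11010001 in binary

11010001


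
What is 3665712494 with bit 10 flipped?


3665712494 ^ (1 << 10) = 3665712494 ^ 1024 = 3665711470

3665711470


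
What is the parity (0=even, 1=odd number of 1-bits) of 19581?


0b100110001111101 has 9 ones => parity 1

1


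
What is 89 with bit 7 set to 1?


89 | (1 << 7) = 89 | 128 = 217

217


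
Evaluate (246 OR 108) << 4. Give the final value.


Step 1: 246 | 108 = 254
Step 2: 254 << 4 = 4064

4064


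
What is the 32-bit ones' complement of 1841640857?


1841640857 ^ 4294967295 = 2453326438

2453326438


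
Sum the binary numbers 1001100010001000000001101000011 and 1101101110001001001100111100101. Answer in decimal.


1001100010001000000001101000011 + 1101101110001001001100111100101 = 10111010000010001001110100101000 = 3121126696

3121126696


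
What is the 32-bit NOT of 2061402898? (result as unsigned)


~0b1111010110111101000001100010010 = 0b10000101001000010111110011101101 = 2233564397 (32-bit unsigned)

2233564397


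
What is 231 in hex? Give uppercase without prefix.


231 = E7 hex

E7


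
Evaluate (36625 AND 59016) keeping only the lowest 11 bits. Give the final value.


Step 1: 36625 & 59016 = 34304
Step 2: 34304 & 2047 = 1536

1536


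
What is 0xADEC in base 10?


ADEC hex = 44524 decimal

44524


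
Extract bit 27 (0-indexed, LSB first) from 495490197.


0b11101100010001001010010010101, position 27 = 1

1


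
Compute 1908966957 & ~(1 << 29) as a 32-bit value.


1908966957 & ~(1 << 29) = 1372096045

1372096045


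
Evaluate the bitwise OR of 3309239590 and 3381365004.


0b11000101001111101111110100100110 | 0b11001001100010111000100100001100 = 0b11001101101111111111110100101110 = 3451911470

3451911470


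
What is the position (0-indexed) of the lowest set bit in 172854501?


0b1010010011011000110011100101. Lowest set bit at position 0

0


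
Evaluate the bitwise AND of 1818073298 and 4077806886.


0b1101100010111011001100011010010 & 0b11110011000011100110010100100110 = 0b1100000000011000000000000000010 = 1611399170

1611399170


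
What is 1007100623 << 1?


0b111100000001110010001011001111 << 1 = 0b1111000000011100100010110011110 = 2014201246

2014201246


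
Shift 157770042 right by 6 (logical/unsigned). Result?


0b1001011001110110000100111010 >> 6 = 0b1001011001110110000100 = 2465156

2465156


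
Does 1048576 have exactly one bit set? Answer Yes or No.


0b100000000000000000000. Only one bit set => Yes

Yes


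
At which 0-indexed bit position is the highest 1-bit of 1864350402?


0b1101111000111111011101011000010. Highest set bit at position 30

30


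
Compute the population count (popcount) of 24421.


0b101111101100101 has 10 set bits

10


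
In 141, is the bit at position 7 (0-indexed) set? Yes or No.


0b10001101, bit 7 = 1. Yes

Yes


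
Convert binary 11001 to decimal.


11001 in decimal = 25

25


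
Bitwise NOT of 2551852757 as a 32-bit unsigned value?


~0b10011000000110100010111011010101 = 0b1100111111001011101000100101010 = 1743114538 (32-bit unsigned)

1743114538


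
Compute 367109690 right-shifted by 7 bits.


0b10101111000011010011000111010 >> 7 = 0b1010111100001101001100 = 2868044

2868044


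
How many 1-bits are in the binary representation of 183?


0b10110111 has 6 set bits

6


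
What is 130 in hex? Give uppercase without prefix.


130 = 82 hex

82


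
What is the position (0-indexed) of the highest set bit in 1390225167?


0b1010010110111010010011100001111. Highest set bit at position 30

30


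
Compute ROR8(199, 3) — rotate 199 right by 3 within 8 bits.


Rotate 0b11000111 right by 3 (8-bit) = 0b11111000 = 248

248


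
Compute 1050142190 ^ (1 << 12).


1050142190 ^ (1 << 12) = 1050142190 ^ 4096 = 1050146286

1050146286


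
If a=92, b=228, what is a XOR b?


92 ^ 228 = 184

184


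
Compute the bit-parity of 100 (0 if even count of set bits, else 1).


0b1100100 has 3 ones => parity 1

1


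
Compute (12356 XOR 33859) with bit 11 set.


Step 1: 12356 ^ 33859 = 46087
Step 2: 46087 | (1 << 11) = 46087 | 2048 = 48135

48135


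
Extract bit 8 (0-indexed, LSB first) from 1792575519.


0b1101010110110001000100000011111, position 8 = 0

0


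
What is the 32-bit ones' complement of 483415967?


483415967 ^ 4294967295 = 3811551328

3811551328


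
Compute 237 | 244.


0b11101101 | 0b11110100 = 0b11111101 = 253

253


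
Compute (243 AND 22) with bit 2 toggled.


Step 1: 243 & 22 = 18
Step 2: 18 ^ (1 << 2) = 18 ^ 4 = 22

22


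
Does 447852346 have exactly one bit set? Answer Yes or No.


0b11010101100011010111100111010. Multiple bits set => No

No


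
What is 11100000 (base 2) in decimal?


11100000 in decimal = 224

224


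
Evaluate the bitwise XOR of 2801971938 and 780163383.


0b10100111000000101011001011100010 ^ 0b101110100000000101100100110111 = 0b10001001100000101110101111010101 = 2307058645

2307058645


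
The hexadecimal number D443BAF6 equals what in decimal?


D443BAF6 hex = 3561208566 decimal

3561208566


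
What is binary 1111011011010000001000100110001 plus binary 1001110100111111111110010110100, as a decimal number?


1111011011010000001000100110001 + 1001110100111111111110010110100 = 11001010000010000000110111100101 = 3389525477

3389525477


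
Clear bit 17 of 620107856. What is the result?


620107856 & ~(1 << 17) = 619976784

619976784


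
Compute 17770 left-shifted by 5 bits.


0b100010101101010 << 5 = 0b10001010110101000000 = 568640

568640


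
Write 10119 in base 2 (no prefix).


10119 = 10011110000111 in binary

10011110000111


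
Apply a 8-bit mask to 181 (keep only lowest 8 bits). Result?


181 & 255 = 181

181


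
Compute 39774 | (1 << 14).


39774 | (1 << 14) = 39774 | 16384 = 56158

56158


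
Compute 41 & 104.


0b101001 & 0b1101000 = 0b101000 = 40

40


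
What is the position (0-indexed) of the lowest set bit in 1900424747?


0b1110001010001100010111000101011. Lowest set bit at position 0

0


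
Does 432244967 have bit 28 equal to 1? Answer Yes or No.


0b11001110000111000100011100111, bit 28 = 1. Yes

Yes


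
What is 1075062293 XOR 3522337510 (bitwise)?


0b1000000000101000010011000010101 ^ 0b11010001111100101001101011100110 = 0b10010001111001101011110011110011 = 2447817971

2447817971


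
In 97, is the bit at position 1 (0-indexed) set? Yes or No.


0b1100001, bit 1 = 0. No

No


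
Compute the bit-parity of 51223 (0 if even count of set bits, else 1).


0b1100100000010111 has 7 ones => parity 1

1


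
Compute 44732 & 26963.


0b1010111010111100 & 0b110100101010011 = 0b10100000010000 = 10256

10256


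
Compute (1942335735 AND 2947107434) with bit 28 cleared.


Step 1: 1942335735 & 2947107434 = 595656802
Step 2: 595656802 & ~(1 << 28) = 595656802

595656802


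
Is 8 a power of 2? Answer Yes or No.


0b1000. Only one bit set => Yes

Yes


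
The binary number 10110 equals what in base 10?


10110 in decimal = 22

22


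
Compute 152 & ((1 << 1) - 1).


152 & 1 = 0

0


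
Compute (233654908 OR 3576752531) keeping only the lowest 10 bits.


Step 1: 233654908 | 3576752531 = 3724405759
Step 2: 3724405759 & 1023 = 1023

1023


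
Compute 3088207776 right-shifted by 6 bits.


0b10111000000100100100111110100000 >> 6 = 0b10111000000100100100111110 = 48253246

48253246


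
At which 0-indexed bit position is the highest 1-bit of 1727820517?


0b1100110111111000111001011100101. Highest set bit at position 30

30


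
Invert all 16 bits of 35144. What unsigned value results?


35144 ^ 65535 = 30391

30391


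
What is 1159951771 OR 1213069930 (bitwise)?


0b1000101001000110111010110011011 | 0b1001000010011011111101001101010 = 0b1001101011011111111111111111011 = 1299185659

1299185659


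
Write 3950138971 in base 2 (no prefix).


3950138971 = 11101011011100100101011001011011 in binary

11101011011100100101011001011011


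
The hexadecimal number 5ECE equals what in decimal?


5ECE hex = 24270 decimal

24270


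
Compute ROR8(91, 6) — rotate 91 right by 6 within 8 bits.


Rotate 0b1011011 right by 6 (8-bit) = 0b1101101 = 109

109


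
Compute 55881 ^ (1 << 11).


55881 ^ (1 << 11) = 55881 ^ 2048 = 53833

53833


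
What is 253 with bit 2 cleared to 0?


253 & ~(1 << 2) = 249

249


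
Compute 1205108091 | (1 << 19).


1205108091 | (1 << 19) = 1205108091 | 524288 = 1205632379

1205632379


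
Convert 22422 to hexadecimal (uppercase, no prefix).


22422 = 5796 hex

5796


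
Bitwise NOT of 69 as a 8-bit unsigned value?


~0b1000101 = 0b10111010 = 186 (8-bit unsigned)

186


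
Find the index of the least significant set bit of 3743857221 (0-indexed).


0b11011111001001101011101001000101. Lowest set bit at position 0

0


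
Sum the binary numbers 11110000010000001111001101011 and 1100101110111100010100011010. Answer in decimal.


11110000010000001111001101011 + 1100101110111100010100011010 = 101010110000111110001110000101 = 717480837

717480837


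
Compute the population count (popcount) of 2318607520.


0b10001010001100110010010010100000 has 11 set bits

11


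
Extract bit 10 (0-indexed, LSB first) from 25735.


0b110010010000111, position 10 = 1

1


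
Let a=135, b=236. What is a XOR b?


135 ^ 236 = 107

107


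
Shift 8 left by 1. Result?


0b1000 << 1 = 0b10000 = 16

16


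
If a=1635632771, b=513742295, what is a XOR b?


1635632771 ^ 513742295 = 2145571668

2145571668


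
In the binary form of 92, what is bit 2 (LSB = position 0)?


0b1011100, position 2 = 1

1


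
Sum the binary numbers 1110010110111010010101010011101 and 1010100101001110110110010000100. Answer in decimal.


1110010110111010010101010011101 + 1010100101001110110110010000100 = 11000111100001001001011100100001 = 3347355425

3347355425


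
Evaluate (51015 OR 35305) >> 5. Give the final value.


Step 1: 51015 | 35305 = 53231
Step 2: 53231 >> 5 = 1663

1663


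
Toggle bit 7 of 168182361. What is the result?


168182361 ^ (1 << 7) = 168182361 ^ 128 = 168182489

168182489


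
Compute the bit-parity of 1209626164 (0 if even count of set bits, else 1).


0b1001000000110010110111000110100 has 13 ones => parity 1

1


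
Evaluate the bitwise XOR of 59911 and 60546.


0b1110101000000111 ^ 0b1110110010000010 = 0b11010000101 = 1669

1669


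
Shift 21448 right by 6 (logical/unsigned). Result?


0b101001111001000 >> 6 = 0b101001111 = 335

335


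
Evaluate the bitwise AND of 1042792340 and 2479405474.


0b111110001001111011111110010100 & 0b10010011110010001011100110100010 = 0b10010000000001011100110000000 = 302037376

302037376


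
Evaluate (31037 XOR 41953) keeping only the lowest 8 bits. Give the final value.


Step 1: 31037 ^ 41953 = 56028
Step 2: 56028 & 255 = 220

220


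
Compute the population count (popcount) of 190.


0b10111110 has 6 set bits

6


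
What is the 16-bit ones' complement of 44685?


44685 ^ 65535 = 20850

20850


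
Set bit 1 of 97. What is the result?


97 | (1 << 1) = 97 | 2 = 99

99


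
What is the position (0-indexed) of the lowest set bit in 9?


0b1001. Lowest set bit at position 0

0


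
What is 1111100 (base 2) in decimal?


1111100 in decimal = 124

124


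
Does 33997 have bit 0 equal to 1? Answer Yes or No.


0b1000010011001101, bit 0 = 1. Yes

Yes


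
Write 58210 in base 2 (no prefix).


58210 = 1110001101100010 in binary

1110001101100010


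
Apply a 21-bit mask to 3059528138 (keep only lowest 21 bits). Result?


3059528138 & 2097151 = 1880522

1880522


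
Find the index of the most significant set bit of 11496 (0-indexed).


0b10110011101000. Highest set bit at position 13

13


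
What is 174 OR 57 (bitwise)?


0b10101110 | 0b111001 = 0b10111111 = 191

191


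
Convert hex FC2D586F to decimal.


FC2D586F hex = 4230830191 decimal

4230830191


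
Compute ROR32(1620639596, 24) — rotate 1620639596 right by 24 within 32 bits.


Rotate 0b1100000100110001111111101101100 right by 24 (32-bit) = 0b10011000111111110110110001100000 = 2566876256

2566876256


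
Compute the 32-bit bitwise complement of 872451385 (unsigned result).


~0b110100000000001000110100111001 = 0b11001011111111110111001011000110 = 3422515910 (32-bit unsigned)

3422515910


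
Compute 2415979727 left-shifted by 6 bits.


0b10010000000000001110110011001111 << 6 = 0b10010000000000001110110011001111000000 = 154622702528

154622702528


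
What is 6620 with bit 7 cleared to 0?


6620 & ~(1 << 7) = 6492

6492


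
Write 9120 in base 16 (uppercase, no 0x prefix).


9120 = 23A0 hex

23A0


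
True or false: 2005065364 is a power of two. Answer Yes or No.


0b1110111100000101101111010010100. Multiple bits set => No

No


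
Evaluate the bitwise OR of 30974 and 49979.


0b111100011111110 | 0b1100001100111011 = 0b1111101111111111 = 64511

64511


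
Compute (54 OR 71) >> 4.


Step 1: 54 | 71 = 119
Step 2: 119 >> 4 = 7

7


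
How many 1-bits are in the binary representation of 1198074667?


0b1000111011010010010101100101011 has 16 set bits

16


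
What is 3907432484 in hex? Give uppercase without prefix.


3907432484 = E8E6B024 hex

E8E6B024


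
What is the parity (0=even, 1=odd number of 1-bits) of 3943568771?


0b11101011000011100001010110000011 has 15 ones => parity 1

1


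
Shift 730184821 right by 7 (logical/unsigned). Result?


0b101011100001011011110001110101 >> 7 = 0b10101110000101101111000 = 5704568

5704568


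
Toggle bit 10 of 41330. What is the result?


41330 ^ (1 << 10) = 41330 ^ 1024 = 42354

42354


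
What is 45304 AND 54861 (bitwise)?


0b1011000011111000 & 0b1101011001001101 = 0b1001000001001000 = 36936

36936


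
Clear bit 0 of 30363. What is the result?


30363 & ~(1 << 0) = 30362

30362


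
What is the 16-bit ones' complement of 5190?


5190 ^ 65535 = 60345

60345


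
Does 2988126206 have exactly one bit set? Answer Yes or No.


0b10110010000110110010111111111110. Multiple bits set => No

No


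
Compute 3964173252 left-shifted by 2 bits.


0b11101100010010000111101111000100 << 2 = 0b1110110001001000011110111100010000 = 15856693008

15856693008


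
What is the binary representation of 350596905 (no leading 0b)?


350596905 = 10100111001011010111100101001 in binary

10100111001011010111100101001


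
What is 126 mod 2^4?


126 & 15 = 14

14


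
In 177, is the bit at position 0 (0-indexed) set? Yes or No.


0b10110001, bit 0 = 1. Yes

Yes


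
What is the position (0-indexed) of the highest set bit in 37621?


0b1001001011110101. Highest set bit at position 15

15


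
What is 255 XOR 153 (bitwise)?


0b11111111 ^ 0b10011001 = 0b1100110 = 102

102


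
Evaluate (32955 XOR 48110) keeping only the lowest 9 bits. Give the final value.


Step 1: 32955 ^ 48110 = 15189
Step 2: 15189 & 511 = 341

341


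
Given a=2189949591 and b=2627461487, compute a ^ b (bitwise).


2189949591 ^ 2627461487 = 505158648

505158648


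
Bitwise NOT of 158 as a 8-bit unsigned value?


~0b10011110 = 0b1100001 = 97 (8-bit unsigned)

97


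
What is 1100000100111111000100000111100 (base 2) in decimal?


1100000100111111000100000111100 in decimal = 1621067836

1621067836


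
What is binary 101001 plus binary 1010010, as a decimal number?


101001 + 1010010 = 1111011 = 123

123


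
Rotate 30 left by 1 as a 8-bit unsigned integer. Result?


Rotate 0b11110 left by 1 (8-bit) = 0b111100 = 60

60


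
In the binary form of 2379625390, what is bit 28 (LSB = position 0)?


0b10001101110101100011001110101110, position 28 = 0

0


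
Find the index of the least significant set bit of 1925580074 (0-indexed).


0b1110010110001100000010100101010. Lowest set bit at position 1

1


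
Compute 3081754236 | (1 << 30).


3081754236 | (1 << 30) = 3081754236 | 1073741824 = 4155496060

4155496060


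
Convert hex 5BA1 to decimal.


5BA1 hex = 23457 decimal

23457


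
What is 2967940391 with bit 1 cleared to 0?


2967940391 & ~(1 << 1) = 2967940389

2967940389


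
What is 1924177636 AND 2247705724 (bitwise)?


0b1110010101100001001111011100100 & 0b10000101111110010100010001111100 = 0b101100000000010001100100 = 11535460

11535460


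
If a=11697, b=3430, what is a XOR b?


11697 ^ 3430 = 8407

8407


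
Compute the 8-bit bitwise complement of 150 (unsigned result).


~0b10010110 = 0b1101001 = 105 (8-bit unsigned)

105
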